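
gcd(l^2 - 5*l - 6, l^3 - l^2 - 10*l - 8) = l + 1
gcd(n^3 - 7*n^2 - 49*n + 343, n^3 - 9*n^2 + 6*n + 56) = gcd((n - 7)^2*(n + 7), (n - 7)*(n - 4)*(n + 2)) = n - 7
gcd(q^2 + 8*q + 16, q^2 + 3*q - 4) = q + 4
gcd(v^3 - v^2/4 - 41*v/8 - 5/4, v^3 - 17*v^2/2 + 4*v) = 1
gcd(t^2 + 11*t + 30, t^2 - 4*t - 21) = 1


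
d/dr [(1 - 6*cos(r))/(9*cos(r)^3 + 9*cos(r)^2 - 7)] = -3*(21*cos(r) + 9*cos(2*r)/2 + 9*cos(3*r) + 37/2)*sin(r)/(9*cos(r)^3 + 9*cos(r)^2 - 7)^2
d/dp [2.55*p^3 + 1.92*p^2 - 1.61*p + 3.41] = 7.65*p^2 + 3.84*p - 1.61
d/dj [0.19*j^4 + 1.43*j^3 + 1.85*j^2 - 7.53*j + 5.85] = 0.76*j^3 + 4.29*j^2 + 3.7*j - 7.53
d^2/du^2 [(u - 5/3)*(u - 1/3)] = 2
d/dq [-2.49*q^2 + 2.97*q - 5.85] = 2.97 - 4.98*q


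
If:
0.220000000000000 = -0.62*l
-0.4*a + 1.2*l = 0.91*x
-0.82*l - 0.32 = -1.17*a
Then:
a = 0.02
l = -0.35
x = -0.48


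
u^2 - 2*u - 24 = (u - 6)*(u + 4)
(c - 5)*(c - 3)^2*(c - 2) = c^4 - 13*c^3 + 61*c^2 - 123*c + 90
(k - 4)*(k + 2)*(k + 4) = k^3 + 2*k^2 - 16*k - 32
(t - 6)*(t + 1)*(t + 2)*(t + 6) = t^4 + 3*t^3 - 34*t^2 - 108*t - 72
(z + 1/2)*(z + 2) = z^2 + 5*z/2 + 1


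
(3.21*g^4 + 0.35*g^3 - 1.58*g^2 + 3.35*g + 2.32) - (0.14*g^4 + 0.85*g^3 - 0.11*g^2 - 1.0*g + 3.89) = 3.07*g^4 - 0.5*g^3 - 1.47*g^2 + 4.35*g - 1.57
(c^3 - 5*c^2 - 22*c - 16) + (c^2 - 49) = c^3 - 4*c^2 - 22*c - 65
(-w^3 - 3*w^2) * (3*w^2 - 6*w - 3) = -3*w^5 - 3*w^4 + 21*w^3 + 9*w^2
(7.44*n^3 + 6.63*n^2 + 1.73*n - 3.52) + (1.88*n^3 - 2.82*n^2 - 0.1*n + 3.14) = 9.32*n^3 + 3.81*n^2 + 1.63*n - 0.38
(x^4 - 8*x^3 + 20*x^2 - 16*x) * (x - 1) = x^5 - 9*x^4 + 28*x^3 - 36*x^2 + 16*x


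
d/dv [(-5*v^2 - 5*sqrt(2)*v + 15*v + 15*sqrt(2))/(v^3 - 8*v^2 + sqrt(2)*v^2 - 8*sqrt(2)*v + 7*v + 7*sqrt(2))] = 5*(v^2 - 6*v + 17)/(v^4 - 16*v^3 + 78*v^2 - 112*v + 49)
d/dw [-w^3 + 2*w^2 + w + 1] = -3*w^2 + 4*w + 1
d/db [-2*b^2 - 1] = -4*b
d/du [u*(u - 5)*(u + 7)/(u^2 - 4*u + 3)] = (u^4 - 8*u^3 + 36*u^2 + 12*u - 105)/(u^4 - 8*u^3 + 22*u^2 - 24*u + 9)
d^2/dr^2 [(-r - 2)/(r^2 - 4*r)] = 2*(r*(r - 4)*(3*r - 2) - 4*(r - 2)^2*(r + 2))/(r^3*(r - 4)^3)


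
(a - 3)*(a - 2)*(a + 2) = a^3 - 3*a^2 - 4*a + 12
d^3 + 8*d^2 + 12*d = d*(d + 2)*(d + 6)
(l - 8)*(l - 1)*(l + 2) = l^3 - 7*l^2 - 10*l + 16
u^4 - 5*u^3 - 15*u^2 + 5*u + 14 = (u - 7)*(u - 1)*(u + 1)*(u + 2)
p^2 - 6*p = p*(p - 6)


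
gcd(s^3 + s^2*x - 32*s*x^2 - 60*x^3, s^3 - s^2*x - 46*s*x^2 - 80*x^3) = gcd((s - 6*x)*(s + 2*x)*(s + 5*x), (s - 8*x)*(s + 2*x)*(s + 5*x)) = s^2 + 7*s*x + 10*x^2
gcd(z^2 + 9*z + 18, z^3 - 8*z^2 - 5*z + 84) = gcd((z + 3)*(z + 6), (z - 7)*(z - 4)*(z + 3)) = z + 3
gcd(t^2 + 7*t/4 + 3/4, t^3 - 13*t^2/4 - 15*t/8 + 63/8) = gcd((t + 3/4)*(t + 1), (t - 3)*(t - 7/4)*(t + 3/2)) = 1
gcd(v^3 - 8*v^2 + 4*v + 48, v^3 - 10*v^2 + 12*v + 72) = v^2 - 4*v - 12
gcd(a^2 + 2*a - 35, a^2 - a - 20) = a - 5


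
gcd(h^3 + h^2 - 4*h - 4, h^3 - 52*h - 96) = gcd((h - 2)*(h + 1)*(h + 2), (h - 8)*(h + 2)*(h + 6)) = h + 2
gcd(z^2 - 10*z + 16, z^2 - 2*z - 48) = z - 8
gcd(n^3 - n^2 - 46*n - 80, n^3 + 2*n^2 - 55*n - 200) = n^2 - 3*n - 40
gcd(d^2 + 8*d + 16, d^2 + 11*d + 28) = d + 4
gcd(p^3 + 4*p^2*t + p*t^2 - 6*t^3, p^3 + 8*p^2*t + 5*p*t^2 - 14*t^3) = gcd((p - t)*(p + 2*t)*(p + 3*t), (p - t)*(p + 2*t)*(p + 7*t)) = p^2 + p*t - 2*t^2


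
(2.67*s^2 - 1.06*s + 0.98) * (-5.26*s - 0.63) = -14.0442*s^3 + 3.8935*s^2 - 4.487*s - 0.6174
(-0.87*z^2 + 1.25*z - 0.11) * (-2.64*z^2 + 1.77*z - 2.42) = 2.2968*z^4 - 4.8399*z^3 + 4.6083*z^2 - 3.2197*z + 0.2662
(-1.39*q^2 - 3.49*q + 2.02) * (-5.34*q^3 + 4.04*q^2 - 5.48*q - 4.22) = 7.4226*q^5 + 13.021*q^4 - 17.2692*q^3 + 33.1518*q^2 + 3.6582*q - 8.5244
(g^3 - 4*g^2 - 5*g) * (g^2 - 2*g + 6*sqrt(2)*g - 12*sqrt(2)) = g^5 - 6*g^4 + 6*sqrt(2)*g^4 - 36*sqrt(2)*g^3 + 3*g^3 + 10*g^2 + 18*sqrt(2)*g^2 + 60*sqrt(2)*g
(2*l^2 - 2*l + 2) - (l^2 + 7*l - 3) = l^2 - 9*l + 5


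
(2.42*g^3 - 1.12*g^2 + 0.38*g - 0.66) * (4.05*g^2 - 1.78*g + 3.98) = 9.801*g^5 - 8.8436*g^4 + 13.1642*g^3 - 7.807*g^2 + 2.6872*g - 2.6268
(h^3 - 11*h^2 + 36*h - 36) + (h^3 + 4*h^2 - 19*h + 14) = 2*h^3 - 7*h^2 + 17*h - 22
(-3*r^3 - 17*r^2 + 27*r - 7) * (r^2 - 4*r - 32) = -3*r^5 - 5*r^4 + 191*r^3 + 429*r^2 - 836*r + 224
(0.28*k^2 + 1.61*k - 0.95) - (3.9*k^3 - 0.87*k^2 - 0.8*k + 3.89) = -3.9*k^3 + 1.15*k^2 + 2.41*k - 4.84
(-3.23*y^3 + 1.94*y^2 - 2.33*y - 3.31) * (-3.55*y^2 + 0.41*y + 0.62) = 11.4665*y^5 - 8.2113*y^4 + 7.0643*y^3 + 11.998*y^2 - 2.8017*y - 2.0522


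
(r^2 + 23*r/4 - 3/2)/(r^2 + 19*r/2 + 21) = (4*r - 1)/(2*(2*r + 7))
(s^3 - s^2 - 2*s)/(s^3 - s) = (s - 2)/(s - 1)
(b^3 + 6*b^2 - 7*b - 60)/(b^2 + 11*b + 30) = (b^2 + b - 12)/(b + 6)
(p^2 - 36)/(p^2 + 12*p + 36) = (p - 6)/(p + 6)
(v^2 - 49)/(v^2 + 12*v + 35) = (v - 7)/(v + 5)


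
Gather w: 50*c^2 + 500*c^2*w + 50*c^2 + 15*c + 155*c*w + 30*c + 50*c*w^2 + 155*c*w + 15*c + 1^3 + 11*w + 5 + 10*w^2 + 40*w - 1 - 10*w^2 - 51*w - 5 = 100*c^2 + 50*c*w^2 + 60*c + w*(500*c^2 + 310*c)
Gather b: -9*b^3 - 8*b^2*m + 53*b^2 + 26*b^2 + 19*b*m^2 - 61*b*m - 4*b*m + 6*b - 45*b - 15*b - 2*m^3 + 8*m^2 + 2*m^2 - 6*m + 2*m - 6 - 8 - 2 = -9*b^3 + b^2*(79 - 8*m) + b*(19*m^2 - 65*m - 54) - 2*m^3 + 10*m^2 - 4*m - 16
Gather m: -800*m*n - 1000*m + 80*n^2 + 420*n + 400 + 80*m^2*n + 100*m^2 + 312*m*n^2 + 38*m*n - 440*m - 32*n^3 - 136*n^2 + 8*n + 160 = m^2*(80*n + 100) + m*(312*n^2 - 762*n - 1440) - 32*n^3 - 56*n^2 + 428*n + 560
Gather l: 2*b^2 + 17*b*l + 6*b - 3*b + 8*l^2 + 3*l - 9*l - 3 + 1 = 2*b^2 + 3*b + 8*l^2 + l*(17*b - 6) - 2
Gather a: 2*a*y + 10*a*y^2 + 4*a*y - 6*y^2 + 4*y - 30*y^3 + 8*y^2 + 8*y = a*(10*y^2 + 6*y) - 30*y^3 + 2*y^2 + 12*y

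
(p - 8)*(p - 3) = p^2 - 11*p + 24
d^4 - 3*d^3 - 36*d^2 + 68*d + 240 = (d - 6)*(d - 4)*(d + 2)*(d + 5)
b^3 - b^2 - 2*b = b*(b - 2)*(b + 1)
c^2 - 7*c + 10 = (c - 5)*(c - 2)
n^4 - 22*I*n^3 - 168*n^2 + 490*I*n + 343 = (n - 7*I)^3*(n - I)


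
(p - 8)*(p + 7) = p^2 - p - 56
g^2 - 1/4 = (g - 1/2)*(g + 1/2)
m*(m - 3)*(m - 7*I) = m^3 - 3*m^2 - 7*I*m^2 + 21*I*m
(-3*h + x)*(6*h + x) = -18*h^2 + 3*h*x + x^2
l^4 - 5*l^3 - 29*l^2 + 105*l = l*(l - 7)*(l - 3)*(l + 5)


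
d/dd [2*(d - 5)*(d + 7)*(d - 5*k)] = 6*d^2 - 20*d*k + 8*d - 20*k - 70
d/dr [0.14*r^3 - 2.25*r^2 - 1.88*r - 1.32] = 0.42*r^2 - 4.5*r - 1.88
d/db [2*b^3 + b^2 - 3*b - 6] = 6*b^2 + 2*b - 3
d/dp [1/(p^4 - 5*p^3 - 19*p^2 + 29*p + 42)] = (-4*p^3 + 15*p^2 + 38*p - 29)/(p^4 - 5*p^3 - 19*p^2 + 29*p + 42)^2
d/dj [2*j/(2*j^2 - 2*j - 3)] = 2*(-2*j^2 - 3)/(4*j^4 - 8*j^3 - 8*j^2 + 12*j + 9)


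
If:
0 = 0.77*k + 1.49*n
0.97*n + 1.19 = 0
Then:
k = 2.37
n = -1.23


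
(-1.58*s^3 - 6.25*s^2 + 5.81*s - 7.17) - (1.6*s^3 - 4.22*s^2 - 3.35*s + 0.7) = -3.18*s^3 - 2.03*s^2 + 9.16*s - 7.87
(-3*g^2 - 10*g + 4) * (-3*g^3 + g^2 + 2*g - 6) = 9*g^5 + 27*g^4 - 28*g^3 + 2*g^2 + 68*g - 24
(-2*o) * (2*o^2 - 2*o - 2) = -4*o^3 + 4*o^2 + 4*o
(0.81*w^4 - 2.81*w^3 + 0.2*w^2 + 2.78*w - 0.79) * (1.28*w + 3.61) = 1.0368*w^5 - 0.6727*w^4 - 9.8881*w^3 + 4.2804*w^2 + 9.0246*w - 2.8519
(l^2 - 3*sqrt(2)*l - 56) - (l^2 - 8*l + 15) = -3*sqrt(2)*l + 8*l - 71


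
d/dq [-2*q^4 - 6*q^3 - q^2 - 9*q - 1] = -8*q^3 - 18*q^2 - 2*q - 9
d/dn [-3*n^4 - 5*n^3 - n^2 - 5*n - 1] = -12*n^3 - 15*n^2 - 2*n - 5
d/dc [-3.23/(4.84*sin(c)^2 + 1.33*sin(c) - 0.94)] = (31.2664*sin(c) + 4.2959)*cos(c)/(4.84*sin(c)^2 + 1.33*sin(c) - 0.94)^2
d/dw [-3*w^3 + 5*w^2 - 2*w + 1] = -9*w^2 + 10*w - 2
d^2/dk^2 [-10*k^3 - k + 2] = -60*k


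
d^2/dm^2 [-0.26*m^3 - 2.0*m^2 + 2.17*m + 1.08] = -1.56*m - 4.0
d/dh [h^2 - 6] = 2*h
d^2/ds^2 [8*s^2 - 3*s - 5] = 16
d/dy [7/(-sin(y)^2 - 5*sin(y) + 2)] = 7*(2*sin(y) + 5)*cos(y)/(sin(y)^2 + 5*sin(y) - 2)^2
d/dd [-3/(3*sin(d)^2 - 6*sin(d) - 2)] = 18*(sin(d) - 1)*cos(d)/(-3*sin(d)^2 + 6*sin(d) + 2)^2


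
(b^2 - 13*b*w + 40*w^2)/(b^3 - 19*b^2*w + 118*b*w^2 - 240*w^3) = 1/(b - 6*w)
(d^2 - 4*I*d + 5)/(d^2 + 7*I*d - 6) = (d - 5*I)/(d + 6*I)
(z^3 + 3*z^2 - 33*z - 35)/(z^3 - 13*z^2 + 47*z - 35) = (z^2 + 8*z + 7)/(z^2 - 8*z + 7)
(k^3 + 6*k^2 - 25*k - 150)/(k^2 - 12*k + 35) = (k^2 + 11*k + 30)/(k - 7)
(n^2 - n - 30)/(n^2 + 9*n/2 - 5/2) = 2*(n - 6)/(2*n - 1)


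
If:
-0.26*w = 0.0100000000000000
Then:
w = -0.04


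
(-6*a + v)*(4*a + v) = -24*a^2 - 2*a*v + v^2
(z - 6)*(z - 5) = z^2 - 11*z + 30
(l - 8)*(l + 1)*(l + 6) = l^3 - l^2 - 50*l - 48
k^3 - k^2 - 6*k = k*(k - 3)*(k + 2)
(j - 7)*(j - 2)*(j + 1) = j^3 - 8*j^2 + 5*j + 14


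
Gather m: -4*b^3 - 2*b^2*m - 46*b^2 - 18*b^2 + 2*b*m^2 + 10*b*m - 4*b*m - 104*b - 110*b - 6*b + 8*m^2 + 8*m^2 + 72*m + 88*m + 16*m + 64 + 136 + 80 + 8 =-4*b^3 - 64*b^2 - 220*b + m^2*(2*b + 16) + m*(-2*b^2 + 6*b + 176) + 288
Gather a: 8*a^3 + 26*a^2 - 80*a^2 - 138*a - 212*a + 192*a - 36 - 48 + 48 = 8*a^3 - 54*a^2 - 158*a - 36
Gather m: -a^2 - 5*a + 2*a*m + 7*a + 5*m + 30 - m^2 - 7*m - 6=-a^2 + 2*a - m^2 + m*(2*a - 2) + 24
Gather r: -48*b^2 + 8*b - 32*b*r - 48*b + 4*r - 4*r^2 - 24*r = -48*b^2 - 40*b - 4*r^2 + r*(-32*b - 20)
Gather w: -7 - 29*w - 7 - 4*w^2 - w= -4*w^2 - 30*w - 14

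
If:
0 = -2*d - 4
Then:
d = -2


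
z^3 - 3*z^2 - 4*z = z*(z - 4)*(z + 1)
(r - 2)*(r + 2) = r^2 - 4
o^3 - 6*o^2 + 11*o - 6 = (o - 3)*(o - 2)*(o - 1)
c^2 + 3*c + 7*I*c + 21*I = (c + 3)*(c + 7*I)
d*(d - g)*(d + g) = d^3 - d*g^2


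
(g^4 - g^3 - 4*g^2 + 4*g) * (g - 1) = g^5 - 2*g^4 - 3*g^3 + 8*g^2 - 4*g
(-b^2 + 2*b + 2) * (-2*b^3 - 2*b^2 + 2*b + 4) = 2*b^5 - 2*b^4 - 10*b^3 - 4*b^2 + 12*b + 8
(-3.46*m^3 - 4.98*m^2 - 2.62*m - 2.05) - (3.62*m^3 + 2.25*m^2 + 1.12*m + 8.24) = -7.08*m^3 - 7.23*m^2 - 3.74*m - 10.29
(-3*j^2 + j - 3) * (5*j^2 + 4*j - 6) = -15*j^4 - 7*j^3 + 7*j^2 - 18*j + 18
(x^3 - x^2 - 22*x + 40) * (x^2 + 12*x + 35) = x^5 + 11*x^4 + x^3 - 259*x^2 - 290*x + 1400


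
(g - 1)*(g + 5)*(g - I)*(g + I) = g^4 + 4*g^3 - 4*g^2 + 4*g - 5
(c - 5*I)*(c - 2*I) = c^2 - 7*I*c - 10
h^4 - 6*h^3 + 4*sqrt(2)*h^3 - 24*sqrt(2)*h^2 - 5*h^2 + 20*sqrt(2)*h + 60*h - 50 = (h - 5)*(h - 1)*(h - sqrt(2))*(h + 5*sqrt(2))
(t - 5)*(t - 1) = t^2 - 6*t + 5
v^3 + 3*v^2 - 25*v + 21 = (v - 3)*(v - 1)*(v + 7)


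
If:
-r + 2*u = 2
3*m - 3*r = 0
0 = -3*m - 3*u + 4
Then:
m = 2/9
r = 2/9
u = 10/9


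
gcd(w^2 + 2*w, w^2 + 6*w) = w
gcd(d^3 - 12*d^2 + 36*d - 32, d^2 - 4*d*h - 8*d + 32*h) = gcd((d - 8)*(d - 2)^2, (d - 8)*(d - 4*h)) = d - 8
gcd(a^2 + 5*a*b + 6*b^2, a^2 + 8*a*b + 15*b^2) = a + 3*b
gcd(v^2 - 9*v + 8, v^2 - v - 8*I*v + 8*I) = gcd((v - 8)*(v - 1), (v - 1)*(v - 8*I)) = v - 1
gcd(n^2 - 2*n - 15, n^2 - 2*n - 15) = n^2 - 2*n - 15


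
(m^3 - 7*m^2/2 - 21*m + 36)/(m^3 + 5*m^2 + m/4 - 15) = 2*(m - 6)/(2*m + 5)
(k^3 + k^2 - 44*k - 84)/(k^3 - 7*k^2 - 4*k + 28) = (k + 6)/(k - 2)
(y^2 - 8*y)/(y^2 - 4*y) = (y - 8)/(y - 4)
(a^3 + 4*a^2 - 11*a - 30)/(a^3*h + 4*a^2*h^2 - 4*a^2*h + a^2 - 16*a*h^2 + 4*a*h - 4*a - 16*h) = (a^3 + 4*a^2 - 11*a - 30)/(a^3*h + 4*a^2*h^2 - 4*a^2*h + a^2 - 16*a*h^2 + 4*a*h - 4*a - 16*h)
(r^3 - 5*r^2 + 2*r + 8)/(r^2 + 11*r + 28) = (r^3 - 5*r^2 + 2*r + 8)/(r^2 + 11*r + 28)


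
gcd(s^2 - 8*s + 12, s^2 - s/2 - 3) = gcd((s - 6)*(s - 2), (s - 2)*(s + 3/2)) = s - 2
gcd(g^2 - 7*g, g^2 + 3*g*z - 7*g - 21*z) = g - 7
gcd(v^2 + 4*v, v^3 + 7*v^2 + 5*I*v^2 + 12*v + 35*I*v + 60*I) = v + 4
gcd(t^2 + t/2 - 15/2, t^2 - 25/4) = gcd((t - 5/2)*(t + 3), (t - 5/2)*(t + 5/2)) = t - 5/2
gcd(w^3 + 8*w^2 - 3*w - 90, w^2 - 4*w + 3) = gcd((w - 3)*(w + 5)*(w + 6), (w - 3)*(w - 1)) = w - 3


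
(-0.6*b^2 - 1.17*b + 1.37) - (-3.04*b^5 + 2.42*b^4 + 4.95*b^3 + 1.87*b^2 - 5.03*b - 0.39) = 3.04*b^5 - 2.42*b^4 - 4.95*b^3 - 2.47*b^2 + 3.86*b + 1.76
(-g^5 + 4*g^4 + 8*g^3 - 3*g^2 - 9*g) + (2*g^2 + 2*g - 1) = -g^5 + 4*g^4 + 8*g^3 - g^2 - 7*g - 1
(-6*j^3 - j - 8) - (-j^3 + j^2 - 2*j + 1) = -5*j^3 - j^2 + j - 9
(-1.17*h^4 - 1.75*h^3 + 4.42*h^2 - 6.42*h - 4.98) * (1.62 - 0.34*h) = 0.3978*h^5 - 1.3004*h^4 - 4.3378*h^3 + 9.3432*h^2 - 8.7072*h - 8.0676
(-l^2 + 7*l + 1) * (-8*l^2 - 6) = 8*l^4 - 56*l^3 - 2*l^2 - 42*l - 6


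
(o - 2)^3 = o^3 - 6*o^2 + 12*o - 8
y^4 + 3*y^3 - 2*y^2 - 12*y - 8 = (y - 2)*(y + 1)*(y + 2)^2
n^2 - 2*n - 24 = (n - 6)*(n + 4)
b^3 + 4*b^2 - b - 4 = (b - 1)*(b + 1)*(b + 4)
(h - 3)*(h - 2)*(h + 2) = h^3 - 3*h^2 - 4*h + 12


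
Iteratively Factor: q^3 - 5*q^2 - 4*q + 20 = (q + 2)*(q^2 - 7*q + 10) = (q - 5)*(q + 2)*(q - 2)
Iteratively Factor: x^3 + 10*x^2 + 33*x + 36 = (x + 4)*(x^2 + 6*x + 9) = (x + 3)*(x + 4)*(x + 3)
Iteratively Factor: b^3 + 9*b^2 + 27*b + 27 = (b + 3)*(b^2 + 6*b + 9) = (b + 3)^2*(b + 3)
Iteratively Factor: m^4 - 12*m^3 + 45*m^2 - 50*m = (m - 5)*(m^3 - 7*m^2 + 10*m) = (m - 5)*(m - 2)*(m^2 - 5*m) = (m - 5)^2*(m - 2)*(m)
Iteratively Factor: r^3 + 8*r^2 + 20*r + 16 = (r + 4)*(r^2 + 4*r + 4) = (r + 2)*(r + 4)*(r + 2)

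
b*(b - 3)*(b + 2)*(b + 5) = b^4 + 4*b^3 - 11*b^2 - 30*b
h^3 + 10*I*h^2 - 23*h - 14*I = (h + I)*(h + 2*I)*(h + 7*I)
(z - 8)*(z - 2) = z^2 - 10*z + 16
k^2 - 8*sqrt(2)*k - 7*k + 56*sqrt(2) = (k - 7)*(k - 8*sqrt(2))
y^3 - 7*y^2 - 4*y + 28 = (y - 7)*(y - 2)*(y + 2)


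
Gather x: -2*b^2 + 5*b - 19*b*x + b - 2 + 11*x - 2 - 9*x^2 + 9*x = -2*b^2 + 6*b - 9*x^2 + x*(20 - 19*b) - 4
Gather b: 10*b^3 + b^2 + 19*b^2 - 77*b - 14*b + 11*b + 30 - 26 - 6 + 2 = 10*b^3 + 20*b^2 - 80*b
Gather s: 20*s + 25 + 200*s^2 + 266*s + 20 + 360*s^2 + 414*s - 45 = 560*s^2 + 700*s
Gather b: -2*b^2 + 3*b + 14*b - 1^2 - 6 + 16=-2*b^2 + 17*b + 9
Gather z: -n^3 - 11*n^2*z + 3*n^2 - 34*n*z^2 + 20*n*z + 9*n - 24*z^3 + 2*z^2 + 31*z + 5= -n^3 + 3*n^2 + 9*n - 24*z^3 + z^2*(2 - 34*n) + z*(-11*n^2 + 20*n + 31) + 5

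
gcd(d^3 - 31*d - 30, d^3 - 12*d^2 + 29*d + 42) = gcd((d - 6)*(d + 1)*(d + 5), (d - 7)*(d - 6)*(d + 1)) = d^2 - 5*d - 6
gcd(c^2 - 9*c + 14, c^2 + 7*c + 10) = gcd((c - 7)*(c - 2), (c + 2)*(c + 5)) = 1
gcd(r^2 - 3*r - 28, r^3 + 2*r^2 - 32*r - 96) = r + 4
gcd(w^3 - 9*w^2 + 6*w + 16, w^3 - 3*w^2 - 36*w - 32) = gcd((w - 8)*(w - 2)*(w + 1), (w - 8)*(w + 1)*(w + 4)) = w^2 - 7*w - 8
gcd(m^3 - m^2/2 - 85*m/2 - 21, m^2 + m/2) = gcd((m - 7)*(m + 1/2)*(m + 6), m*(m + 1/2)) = m + 1/2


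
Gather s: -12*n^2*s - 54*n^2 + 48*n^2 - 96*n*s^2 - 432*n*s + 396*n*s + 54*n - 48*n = -6*n^2 - 96*n*s^2 + 6*n + s*(-12*n^2 - 36*n)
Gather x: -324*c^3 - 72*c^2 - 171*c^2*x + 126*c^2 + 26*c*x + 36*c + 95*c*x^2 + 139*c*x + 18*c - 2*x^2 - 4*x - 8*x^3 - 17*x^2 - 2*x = -324*c^3 + 54*c^2 + 54*c - 8*x^3 + x^2*(95*c - 19) + x*(-171*c^2 + 165*c - 6)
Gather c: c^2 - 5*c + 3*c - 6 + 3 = c^2 - 2*c - 3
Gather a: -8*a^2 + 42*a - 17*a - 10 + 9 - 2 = -8*a^2 + 25*a - 3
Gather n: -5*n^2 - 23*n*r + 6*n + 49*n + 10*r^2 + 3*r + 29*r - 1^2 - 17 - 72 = -5*n^2 + n*(55 - 23*r) + 10*r^2 + 32*r - 90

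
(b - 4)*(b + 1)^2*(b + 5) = b^4 + 3*b^3 - 17*b^2 - 39*b - 20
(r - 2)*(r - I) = r^2 - 2*r - I*r + 2*I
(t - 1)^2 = t^2 - 2*t + 1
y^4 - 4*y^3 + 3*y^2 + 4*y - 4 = (y - 2)^2*(y - 1)*(y + 1)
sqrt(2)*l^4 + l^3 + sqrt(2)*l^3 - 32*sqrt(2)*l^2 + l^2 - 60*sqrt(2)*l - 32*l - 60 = (l - 6)*(l + 2)*(l + 5)*(sqrt(2)*l + 1)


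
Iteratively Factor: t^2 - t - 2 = (t - 2)*(t + 1)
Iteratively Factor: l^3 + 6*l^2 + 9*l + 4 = (l + 4)*(l^2 + 2*l + 1) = (l + 1)*(l + 4)*(l + 1)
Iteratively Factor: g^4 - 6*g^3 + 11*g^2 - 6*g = (g - 3)*(g^3 - 3*g^2 + 2*g) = (g - 3)*(g - 1)*(g^2 - 2*g) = (g - 3)*(g - 2)*(g - 1)*(g)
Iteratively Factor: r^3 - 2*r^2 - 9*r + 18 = (r - 3)*(r^2 + r - 6) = (r - 3)*(r - 2)*(r + 3)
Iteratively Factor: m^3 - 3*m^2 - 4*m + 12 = (m - 3)*(m^2 - 4) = (m - 3)*(m - 2)*(m + 2)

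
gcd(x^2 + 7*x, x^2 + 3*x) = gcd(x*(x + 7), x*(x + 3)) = x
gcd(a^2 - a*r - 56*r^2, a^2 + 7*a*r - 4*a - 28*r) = a + 7*r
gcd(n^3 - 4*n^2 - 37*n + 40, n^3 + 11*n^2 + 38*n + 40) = n + 5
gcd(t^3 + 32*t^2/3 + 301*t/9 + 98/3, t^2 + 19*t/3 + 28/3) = t + 7/3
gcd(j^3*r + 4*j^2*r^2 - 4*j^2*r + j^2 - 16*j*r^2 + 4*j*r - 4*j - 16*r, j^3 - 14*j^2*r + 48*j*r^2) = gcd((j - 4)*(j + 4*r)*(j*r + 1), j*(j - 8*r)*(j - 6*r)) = 1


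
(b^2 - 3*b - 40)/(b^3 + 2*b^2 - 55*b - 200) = 1/(b + 5)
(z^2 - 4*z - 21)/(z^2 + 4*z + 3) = (z - 7)/(z + 1)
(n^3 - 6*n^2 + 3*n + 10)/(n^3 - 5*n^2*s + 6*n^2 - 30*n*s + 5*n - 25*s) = (-n^2 + 7*n - 10)/(-n^2 + 5*n*s - 5*n + 25*s)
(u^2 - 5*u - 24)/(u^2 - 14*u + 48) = (u + 3)/(u - 6)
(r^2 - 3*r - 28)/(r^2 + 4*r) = (r - 7)/r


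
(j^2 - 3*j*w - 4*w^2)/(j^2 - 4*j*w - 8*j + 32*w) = (j + w)/(j - 8)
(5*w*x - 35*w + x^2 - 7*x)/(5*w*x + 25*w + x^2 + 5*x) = (x - 7)/(x + 5)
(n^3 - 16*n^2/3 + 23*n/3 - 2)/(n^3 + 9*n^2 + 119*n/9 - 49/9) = 3*(n^2 - 5*n + 6)/(3*n^2 + 28*n + 49)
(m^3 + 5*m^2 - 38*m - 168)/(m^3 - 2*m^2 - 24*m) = (m + 7)/m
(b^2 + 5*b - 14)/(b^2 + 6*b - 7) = (b - 2)/(b - 1)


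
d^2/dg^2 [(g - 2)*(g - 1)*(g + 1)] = 6*g - 4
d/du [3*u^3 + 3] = 9*u^2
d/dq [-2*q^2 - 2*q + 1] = -4*q - 2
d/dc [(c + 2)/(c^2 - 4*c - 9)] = (c^2 - 4*c - 2*(c - 2)*(c + 2) - 9)/(-c^2 + 4*c + 9)^2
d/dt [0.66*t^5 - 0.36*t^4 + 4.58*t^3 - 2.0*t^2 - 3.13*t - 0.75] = 3.3*t^4 - 1.44*t^3 + 13.74*t^2 - 4.0*t - 3.13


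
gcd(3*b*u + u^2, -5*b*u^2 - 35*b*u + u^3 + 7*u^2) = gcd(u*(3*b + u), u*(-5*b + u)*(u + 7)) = u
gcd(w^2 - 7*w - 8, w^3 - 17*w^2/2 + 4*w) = w - 8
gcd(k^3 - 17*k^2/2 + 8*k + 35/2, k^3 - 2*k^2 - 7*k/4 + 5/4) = k^2 - 3*k/2 - 5/2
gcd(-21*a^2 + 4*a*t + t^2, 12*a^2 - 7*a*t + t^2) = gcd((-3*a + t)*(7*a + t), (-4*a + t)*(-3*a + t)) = -3*a + t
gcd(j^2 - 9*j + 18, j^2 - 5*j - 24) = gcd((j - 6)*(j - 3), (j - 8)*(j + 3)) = 1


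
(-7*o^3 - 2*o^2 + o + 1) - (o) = -7*o^3 - 2*o^2 + 1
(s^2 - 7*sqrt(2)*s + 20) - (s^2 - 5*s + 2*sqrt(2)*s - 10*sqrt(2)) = -9*sqrt(2)*s + 5*s + 10*sqrt(2) + 20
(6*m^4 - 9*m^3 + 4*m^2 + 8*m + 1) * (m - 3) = 6*m^5 - 27*m^4 + 31*m^3 - 4*m^2 - 23*m - 3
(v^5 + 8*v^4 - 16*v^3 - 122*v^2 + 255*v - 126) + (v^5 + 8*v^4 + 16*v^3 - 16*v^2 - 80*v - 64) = 2*v^5 + 16*v^4 - 138*v^2 + 175*v - 190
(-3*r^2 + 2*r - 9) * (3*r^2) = -9*r^4 + 6*r^3 - 27*r^2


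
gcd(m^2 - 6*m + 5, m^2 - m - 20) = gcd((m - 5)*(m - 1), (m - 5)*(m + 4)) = m - 5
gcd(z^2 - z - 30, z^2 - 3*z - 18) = z - 6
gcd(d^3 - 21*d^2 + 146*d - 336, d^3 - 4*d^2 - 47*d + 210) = d - 6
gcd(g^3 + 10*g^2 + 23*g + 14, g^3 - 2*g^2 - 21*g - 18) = g + 1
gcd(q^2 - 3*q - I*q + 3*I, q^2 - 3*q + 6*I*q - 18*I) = q - 3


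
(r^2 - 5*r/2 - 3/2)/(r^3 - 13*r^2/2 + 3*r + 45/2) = (2*r + 1)/(2*r^2 - 7*r - 15)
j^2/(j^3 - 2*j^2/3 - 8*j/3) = 3*j/(3*j^2 - 2*j - 8)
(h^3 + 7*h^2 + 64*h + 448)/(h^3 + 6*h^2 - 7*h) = (h^2 + 64)/(h*(h - 1))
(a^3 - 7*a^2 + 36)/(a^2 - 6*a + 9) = (a^2 - 4*a - 12)/(a - 3)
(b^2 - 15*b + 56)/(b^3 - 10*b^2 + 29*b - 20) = (b^2 - 15*b + 56)/(b^3 - 10*b^2 + 29*b - 20)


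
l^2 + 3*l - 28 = (l - 4)*(l + 7)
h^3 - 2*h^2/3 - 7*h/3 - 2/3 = (h - 2)*(h + 1/3)*(h + 1)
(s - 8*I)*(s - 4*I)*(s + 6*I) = s^3 - 6*I*s^2 + 40*s - 192*I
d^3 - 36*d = d*(d - 6)*(d + 6)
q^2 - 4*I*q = q*(q - 4*I)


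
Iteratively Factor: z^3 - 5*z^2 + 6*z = (z - 3)*(z^2 - 2*z) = z*(z - 3)*(z - 2)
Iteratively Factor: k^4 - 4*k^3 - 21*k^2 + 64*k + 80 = (k + 4)*(k^3 - 8*k^2 + 11*k + 20) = (k + 1)*(k + 4)*(k^2 - 9*k + 20) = (k - 4)*(k + 1)*(k + 4)*(k - 5)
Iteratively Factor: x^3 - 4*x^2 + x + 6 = (x - 3)*(x^2 - x - 2) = (x - 3)*(x - 2)*(x + 1)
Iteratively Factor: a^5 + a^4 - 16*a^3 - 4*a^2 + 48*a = (a + 4)*(a^4 - 3*a^3 - 4*a^2 + 12*a) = (a - 2)*(a + 4)*(a^3 - a^2 - 6*a) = a*(a - 2)*(a + 4)*(a^2 - a - 6) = a*(a - 3)*(a - 2)*(a + 4)*(a + 2)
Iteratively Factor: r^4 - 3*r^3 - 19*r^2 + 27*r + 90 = (r + 3)*(r^3 - 6*r^2 - r + 30) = (r + 2)*(r + 3)*(r^2 - 8*r + 15) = (r - 3)*(r + 2)*(r + 3)*(r - 5)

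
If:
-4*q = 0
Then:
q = 0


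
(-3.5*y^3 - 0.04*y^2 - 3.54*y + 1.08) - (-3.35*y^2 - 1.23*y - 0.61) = -3.5*y^3 + 3.31*y^2 - 2.31*y + 1.69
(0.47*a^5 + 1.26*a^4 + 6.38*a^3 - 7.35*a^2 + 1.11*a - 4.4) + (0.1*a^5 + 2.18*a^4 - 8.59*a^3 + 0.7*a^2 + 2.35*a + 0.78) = 0.57*a^5 + 3.44*a^4 - 2.21*a^3 - 6.65*a^2 + 3.46*a - 3.62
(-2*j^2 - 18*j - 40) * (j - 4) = -2*j^3 - 10*j^2 + 32*j + 160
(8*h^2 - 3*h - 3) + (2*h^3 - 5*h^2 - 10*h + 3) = 2*h^3 + 3*h^2 - 13*h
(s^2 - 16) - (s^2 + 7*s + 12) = -7*s - 28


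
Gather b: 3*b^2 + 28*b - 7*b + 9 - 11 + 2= 3*b^2 + 21*b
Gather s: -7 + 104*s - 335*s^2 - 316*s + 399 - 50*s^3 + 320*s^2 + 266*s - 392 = -50*s^3 - 15*s^2 + 54*s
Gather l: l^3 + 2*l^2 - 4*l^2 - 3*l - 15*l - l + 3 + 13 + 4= l^3 - 2*l^2 - 19*l + 20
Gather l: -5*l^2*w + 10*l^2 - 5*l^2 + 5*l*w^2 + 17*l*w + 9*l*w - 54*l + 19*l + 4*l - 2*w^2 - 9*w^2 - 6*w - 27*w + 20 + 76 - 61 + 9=l^2*(5 - 5*w) + l*(5*w^2 + 26*w - 31) - 11*w^2 - 33*w + 44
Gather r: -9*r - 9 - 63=-9*r - 72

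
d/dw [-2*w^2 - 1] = -4*w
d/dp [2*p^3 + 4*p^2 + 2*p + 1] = 6*p^2 + 8*p + 2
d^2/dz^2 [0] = 0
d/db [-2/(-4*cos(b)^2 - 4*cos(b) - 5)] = 8*(sin(b) + sin(2*b))/(4*cos(b) + 2*cos(2*b) + 7)^2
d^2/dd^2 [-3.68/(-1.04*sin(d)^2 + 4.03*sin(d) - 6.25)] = (-15.921152*sin(d)^4 + 46.270848*sin(d)^3 + 59.795216*sin(d)^2 - 185.231696*sin(d) + 71.693024)/(1.04*sin(d)^2 - 4.03*sin(d) + 6.25)^3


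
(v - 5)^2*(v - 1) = v^3 - 11*v^2 + 35*v - 25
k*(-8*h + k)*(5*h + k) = -40*h^2*k - 3*h*k^2 + k^3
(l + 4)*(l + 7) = l^2 + 11*l + 28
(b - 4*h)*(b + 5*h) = b^2 + b*h - 20*h^2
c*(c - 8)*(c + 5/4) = c^3 - 27*c^2/4 - 10*c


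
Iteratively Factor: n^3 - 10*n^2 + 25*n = (n - 5)*(n^2 - 5*n) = n*(n - 5)*(n - 5)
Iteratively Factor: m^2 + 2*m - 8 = (m + 4)*(m - 2)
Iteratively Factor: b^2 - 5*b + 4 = (b - 1)*(b - 4)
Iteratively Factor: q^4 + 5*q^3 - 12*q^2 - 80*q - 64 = (q + 4)*(q^3 + q^2 - 16*q - 16) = (q - 4)*(q + 4)*(q^2 + 5*q + 4) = (q - 4)*(q + 4)^2*(q + 1)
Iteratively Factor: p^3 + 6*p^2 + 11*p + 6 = (p + 2)*(p^2 + 4*p + 3) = (p + 2)*(p + 3)*(p + 1)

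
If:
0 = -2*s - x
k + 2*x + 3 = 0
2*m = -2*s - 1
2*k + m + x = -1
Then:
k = 7/5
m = -8/5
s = 11/10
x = -11/5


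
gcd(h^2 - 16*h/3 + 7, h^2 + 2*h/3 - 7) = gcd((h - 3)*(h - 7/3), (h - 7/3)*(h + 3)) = h - 7/3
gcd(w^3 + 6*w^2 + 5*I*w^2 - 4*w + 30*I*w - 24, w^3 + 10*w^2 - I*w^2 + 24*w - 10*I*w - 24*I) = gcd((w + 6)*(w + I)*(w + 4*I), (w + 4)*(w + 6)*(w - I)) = w + 6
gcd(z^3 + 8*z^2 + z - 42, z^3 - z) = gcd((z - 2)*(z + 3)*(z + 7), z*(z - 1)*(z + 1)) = 1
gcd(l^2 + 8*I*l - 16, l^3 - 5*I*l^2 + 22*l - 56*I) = l + 4*I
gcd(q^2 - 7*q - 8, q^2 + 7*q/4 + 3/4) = q + 1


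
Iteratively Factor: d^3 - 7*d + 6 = (d + 3)*(d^2 - 3*d + 2) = (d - 1)*(d + 3)*(d - 2)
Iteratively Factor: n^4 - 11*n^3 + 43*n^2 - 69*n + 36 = (n - 3)*(n^3 - 8*n^2 + 19*n - 12) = (n - 3)^2*(n^2 - 5*n + 4) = (n - 4)*(n - 3)^2*(n - 1)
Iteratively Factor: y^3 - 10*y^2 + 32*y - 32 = (y - 4)*(y^2 - 6*y + 8) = (y - 4)*(y - 2)*(y - 4)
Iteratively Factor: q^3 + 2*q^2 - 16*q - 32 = (q + 4)*(q^2 - 2*q - 8) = (q + 2)*(q + 4)*(q - 4)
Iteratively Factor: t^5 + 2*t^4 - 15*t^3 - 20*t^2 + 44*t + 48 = (t - 2)*(t^4 + 4*t^3 - 7*t^2 - 34*t - 24) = (t - 3)*(t - 2)*(t^3 + 7*t^2 + 14*t + 8) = (t - 3)*(t - 2)*(t + 1)*(t^2 + 6*t + 8) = (t - 3)*(t - 2)*(t + 1)*(t + 2)*(t + 4)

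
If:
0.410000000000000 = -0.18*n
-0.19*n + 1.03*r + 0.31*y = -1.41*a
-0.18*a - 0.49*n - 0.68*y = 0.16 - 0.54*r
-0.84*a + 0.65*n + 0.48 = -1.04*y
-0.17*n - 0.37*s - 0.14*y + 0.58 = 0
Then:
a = -0.05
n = -2.28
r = -0.63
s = 2.27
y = 0.92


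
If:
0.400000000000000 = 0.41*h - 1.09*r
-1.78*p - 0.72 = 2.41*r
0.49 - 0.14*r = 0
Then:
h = 10.28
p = -5.14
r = 3.50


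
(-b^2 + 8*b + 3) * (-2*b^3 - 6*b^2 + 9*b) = 2*b^5 - 10*b^4 - 63*b^3 + 54*b^2 + 27*b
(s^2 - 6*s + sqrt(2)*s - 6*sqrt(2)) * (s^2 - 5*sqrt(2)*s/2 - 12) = s^4 - 6*s^3 - 3*sqrt(2)*s^3/2 - 17*s^2 + 9*sqrt(2)*s^2 - 12*sqrt(2)*s + 102*s + 72*sqrt(2)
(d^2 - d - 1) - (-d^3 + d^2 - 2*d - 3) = d^3 + d + 2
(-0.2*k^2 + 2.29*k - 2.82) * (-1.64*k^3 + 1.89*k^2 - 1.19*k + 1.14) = 0.328*k^5 - 4.1336*k^4 + 9.1909*k^3 - 8.2829*k^2 + 5.9664*k - 3.2148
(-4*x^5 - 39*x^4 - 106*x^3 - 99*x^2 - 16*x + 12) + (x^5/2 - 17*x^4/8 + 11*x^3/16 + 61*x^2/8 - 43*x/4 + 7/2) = -7*x^5/2 - 329*x^4/8 - 1685*x^3/16 - 731*x^2/8 - 107*x/4 + 31/2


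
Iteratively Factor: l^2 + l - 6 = (l + 3)*(l - 2)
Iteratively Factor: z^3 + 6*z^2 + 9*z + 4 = (z + 1)*(z^2 + 5*z + 4) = (z + 1)^2*(z + 4)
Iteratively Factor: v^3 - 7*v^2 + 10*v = (v - 5)*(v^2 - 2*v) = (v - 5)*(v - 2)*(v)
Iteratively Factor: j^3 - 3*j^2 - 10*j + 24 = (j - 4)*(j^2 + j - 6) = (j - 4)*(j + 3)*(j - 2)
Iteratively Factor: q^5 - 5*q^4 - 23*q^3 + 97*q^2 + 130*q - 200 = (q - 5)*(q^4 - 23*q^2 - 18*q + 40) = (q - 5)^2*(q^3 + 5*q^2 + 2*q - 8) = (q - 5)^2*(q + 4)*(q^2 + q - 2) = (q - 5)^2*(q - 1)*(q + 4)*(q + 2)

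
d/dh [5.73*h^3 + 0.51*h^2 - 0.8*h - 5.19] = 17.19*h^2 + 1.02*h - 0.8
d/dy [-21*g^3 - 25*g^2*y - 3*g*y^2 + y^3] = -25*g^2 - 6*g*y + 3*y^2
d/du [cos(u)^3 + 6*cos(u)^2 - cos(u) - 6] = (-3*cos(u)^2 - 12*cos(u) + 1)*sin(u)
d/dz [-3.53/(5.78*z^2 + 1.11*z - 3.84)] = (40.8068*z + 3.9183)/(5.78*z^2 + 1.11*z - 3.84)^2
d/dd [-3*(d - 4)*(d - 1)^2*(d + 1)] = -12*d^3 + 45*d^2 - 18*d - 15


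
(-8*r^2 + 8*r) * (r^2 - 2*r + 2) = -8*r^4 + 24*r^3 - 32*r^2 + 16*r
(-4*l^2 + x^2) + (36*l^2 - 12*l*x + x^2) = 32*l^2 - 12*l*x + 2*x^2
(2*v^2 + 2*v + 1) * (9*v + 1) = 18*v^3 + 20*v^2 + 11*v + 1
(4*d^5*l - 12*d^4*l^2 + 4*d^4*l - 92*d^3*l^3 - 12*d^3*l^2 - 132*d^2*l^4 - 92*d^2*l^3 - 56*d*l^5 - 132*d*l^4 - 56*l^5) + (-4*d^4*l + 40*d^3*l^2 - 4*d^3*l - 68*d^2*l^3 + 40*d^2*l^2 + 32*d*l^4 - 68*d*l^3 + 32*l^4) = 4*d^5*l - 12*d^4*l^2 - 92*d^3*l^3 + 28*d^3*l^2 - 4*d^3*l - 132*d^2*l^4 - 160*d^2*l^3 + 40*d^2*l^2 - 56*d*l^5 - 100*d*l^4 - 68*d*l^3 - 56*l^5 + 32*l^4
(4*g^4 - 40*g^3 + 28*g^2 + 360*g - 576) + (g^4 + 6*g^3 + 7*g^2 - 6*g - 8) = 5*g^4 - 34*g^3 + 35*g^2 + 354*g - 584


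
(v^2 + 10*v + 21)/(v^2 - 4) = (v^2 + 10*v + 21)/(v^2 - 4)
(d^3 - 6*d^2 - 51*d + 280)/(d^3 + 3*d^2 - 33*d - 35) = (d - 8)/(d + 1)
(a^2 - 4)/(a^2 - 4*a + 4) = (a + 2)/(a - 2)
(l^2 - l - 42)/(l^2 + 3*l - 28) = (l^2 - l - 42)/(l^2 + 3*l - 28)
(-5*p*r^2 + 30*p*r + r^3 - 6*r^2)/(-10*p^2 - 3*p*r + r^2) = r*(r - 6)/(2*p + r)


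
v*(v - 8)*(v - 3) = v^3 - 11*v^2 + 24*v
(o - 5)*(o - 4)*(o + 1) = o^3 - 8*o^2 + 11*o + 20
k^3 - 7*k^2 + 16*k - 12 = (k - 3)*(k - 2)^2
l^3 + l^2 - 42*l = l*(l - 6)*(l + 7)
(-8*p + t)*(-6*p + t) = 48*p^2 - 14*p*t + t^2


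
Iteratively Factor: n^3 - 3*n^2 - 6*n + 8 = (n - 4)*(n^2 + n - 2) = (n - 4)*(n + 2)*(n - 1)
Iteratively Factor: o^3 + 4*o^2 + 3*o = (o)*(o^2 + 4*o + 3) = o*(o + 3)*(o + 1)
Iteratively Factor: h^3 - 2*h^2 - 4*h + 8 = (h - 2)*(h^2 - 4) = (h - 2)^2*(h + 2)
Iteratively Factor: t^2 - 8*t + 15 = (t - 5)*(t - 3)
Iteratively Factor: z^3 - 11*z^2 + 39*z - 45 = (z - 3)*(z^2 - 8*z + 15) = (z - 5)*(z - 3)*(z - 3)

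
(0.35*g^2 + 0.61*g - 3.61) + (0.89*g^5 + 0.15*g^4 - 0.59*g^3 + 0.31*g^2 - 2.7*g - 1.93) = 0.89*g^5 + 0.15*g^4 - 0.59*g^3 + 0.66*g^2 - 2.09*g - 5.54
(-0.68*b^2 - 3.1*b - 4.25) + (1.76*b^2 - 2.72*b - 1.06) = 1.08*b^2 - 5.82*b - 5.31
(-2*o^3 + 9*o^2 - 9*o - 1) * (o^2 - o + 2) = -2*o^5 + 11*o^4 - 22*o^3 + 26*o^2 - 17*o - 2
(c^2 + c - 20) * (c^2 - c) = c^4 - 21*c^2 + 20*c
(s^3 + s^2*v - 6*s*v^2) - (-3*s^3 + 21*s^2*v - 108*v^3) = 4*s^3 - 20*s^2*v - 6*s*v^2 + 108*v^3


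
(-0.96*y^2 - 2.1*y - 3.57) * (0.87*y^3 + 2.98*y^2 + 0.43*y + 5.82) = -0.8352*y^5 - 4.6878*y^4 - 9.7767*y^3 - 17.1288*y^2 - 13.7571*y - 20.7774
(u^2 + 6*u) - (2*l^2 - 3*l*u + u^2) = -2*l^2 + 3*l*u + 6*u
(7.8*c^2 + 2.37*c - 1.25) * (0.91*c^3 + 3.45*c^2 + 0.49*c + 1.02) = 7.098*c^5 + 29.0667*c^4 + 10.861*c^3 + 4.8048*c^2 + 1.8049*c - 1.275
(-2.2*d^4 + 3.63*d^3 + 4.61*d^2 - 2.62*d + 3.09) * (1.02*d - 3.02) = -2.244*d^5 + 10.3466*d^4 - 6.2604*d^3 - 16.5946*d^2 + 11.0642*d - 9.3318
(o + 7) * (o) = o^2 + 7*o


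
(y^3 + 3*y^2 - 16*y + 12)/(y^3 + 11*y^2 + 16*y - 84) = (y - 1)/(y + 7)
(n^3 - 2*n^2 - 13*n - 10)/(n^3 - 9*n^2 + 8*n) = (n^3 - 2*n^2 - 13*n - 10)/(n*(n^2 - 9*n + 8))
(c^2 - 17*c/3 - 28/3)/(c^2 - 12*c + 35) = (c + 4/3)/(c - 5)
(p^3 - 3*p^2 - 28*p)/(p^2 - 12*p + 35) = p*(p + 4)/(p - 5)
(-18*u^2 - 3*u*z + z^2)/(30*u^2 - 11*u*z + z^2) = (3*u + z)/(-5*u + z)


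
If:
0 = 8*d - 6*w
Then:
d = 3*w/4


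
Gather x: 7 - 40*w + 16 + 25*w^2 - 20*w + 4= 25*w^2 - 60*w + 27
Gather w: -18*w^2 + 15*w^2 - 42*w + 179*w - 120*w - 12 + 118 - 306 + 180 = -3*w^2 + 17*w - 20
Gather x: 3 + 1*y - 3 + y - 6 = 2*y - 6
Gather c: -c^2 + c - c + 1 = 1 - c^2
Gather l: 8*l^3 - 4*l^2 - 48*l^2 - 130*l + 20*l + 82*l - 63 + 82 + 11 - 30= 8*l^3 - 52*l^2 - 28*l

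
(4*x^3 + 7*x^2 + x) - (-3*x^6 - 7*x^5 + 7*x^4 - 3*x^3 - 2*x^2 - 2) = 3*x^6 + 7*x^5 - 7*x^4 + 7*x^3 + 9*x^2 + x + 2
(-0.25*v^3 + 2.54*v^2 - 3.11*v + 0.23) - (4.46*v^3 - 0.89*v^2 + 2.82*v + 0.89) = -4.71*v^3 + 3.43*v^2 - 5.93*v - 0.66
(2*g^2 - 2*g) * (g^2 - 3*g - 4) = 2*g^4 - 8*g^3 - 2*g^2 + 8*g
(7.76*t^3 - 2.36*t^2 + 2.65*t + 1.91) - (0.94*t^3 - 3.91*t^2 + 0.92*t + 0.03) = 6.82*t^3 + 1.55*t^2 + 1.73*t + 1.88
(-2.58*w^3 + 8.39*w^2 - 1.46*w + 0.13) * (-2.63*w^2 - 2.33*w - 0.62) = 6.7854*w^5 - 16.0543*w^4 - 14.1093*w^3 - 2.1419*w^2 + 0.6023*w - 0.0806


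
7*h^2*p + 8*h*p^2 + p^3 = p*(h + p)*(7*h + p)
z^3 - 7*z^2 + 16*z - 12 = (z - 3)*(z - 2)^2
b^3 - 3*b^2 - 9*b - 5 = (b - 5)*(b + 1)^2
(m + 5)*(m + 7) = m^2 + 12*m + 35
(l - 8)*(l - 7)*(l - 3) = l^3 - 18*l^2 + 101*l - 168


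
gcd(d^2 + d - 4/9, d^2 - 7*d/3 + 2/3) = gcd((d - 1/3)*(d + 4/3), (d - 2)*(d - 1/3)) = d - 1/3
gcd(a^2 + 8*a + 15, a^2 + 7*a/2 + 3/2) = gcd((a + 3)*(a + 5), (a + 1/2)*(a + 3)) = a + 3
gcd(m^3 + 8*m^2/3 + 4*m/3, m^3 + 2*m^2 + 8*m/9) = m^2 + 2*m/3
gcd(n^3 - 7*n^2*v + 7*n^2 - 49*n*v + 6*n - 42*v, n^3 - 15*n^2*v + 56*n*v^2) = -n + 7*v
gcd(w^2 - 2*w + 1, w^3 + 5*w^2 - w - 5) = w - 1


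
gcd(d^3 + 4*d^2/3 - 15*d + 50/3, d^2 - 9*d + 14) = d - 2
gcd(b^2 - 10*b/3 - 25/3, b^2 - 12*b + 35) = b - 5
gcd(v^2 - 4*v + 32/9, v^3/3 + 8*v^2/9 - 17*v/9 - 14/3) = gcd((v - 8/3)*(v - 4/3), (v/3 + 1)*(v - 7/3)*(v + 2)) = 1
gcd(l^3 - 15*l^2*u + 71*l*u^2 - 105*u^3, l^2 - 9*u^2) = -l + 3*u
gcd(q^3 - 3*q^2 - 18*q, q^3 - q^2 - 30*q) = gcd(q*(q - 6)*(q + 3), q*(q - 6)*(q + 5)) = q^2 - 6*q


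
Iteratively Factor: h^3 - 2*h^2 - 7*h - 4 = (h + 1)*(h^2 - 3*h - 4) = (h + 1)^2*(h - 4)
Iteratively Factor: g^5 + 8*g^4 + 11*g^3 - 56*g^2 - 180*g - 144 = (g + 2)*(g^4 + 6*g^3 - g^2 - 54*g - 72) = (g + 2)*(g + 3)*(g^3 + 3*g^2 - 10*g - 24) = (g - 3)*(g + 2)*(g + 3)*(g^2 + 6*g + 8) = (g - 3)*(g + 2)*(g + 3)*(g + 4)*(g + 2)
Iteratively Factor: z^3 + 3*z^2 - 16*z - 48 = (z + 3)*(z^2 - 16) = (z + 3)*(z + 4)*(z - 4)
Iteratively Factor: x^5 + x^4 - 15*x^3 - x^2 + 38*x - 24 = (x - 1)*(x^4 + 2*x^3 - 13*x^2 - 14*x + 24) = (x - 1)*(x + 4)*(x^3 - 2*x^2 - 5*x + 6) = (x - 3)*(x - 1)*(x + 4)*(x^2 + x - 2) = (x - 3)*(x - 1)^2*(x + 4)*(x + 2)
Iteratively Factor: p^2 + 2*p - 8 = (p + 4)*(p - 2)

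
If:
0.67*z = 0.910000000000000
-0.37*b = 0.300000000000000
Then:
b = -0.81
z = 1.36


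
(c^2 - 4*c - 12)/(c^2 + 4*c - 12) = (c^2 - 4*c - 12)/(c^2 + 4*c - 12)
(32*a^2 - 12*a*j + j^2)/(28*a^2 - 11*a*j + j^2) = (8*a - j)/(7*a - j)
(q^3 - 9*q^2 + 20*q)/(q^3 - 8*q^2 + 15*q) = (q - 4)/(q - 3)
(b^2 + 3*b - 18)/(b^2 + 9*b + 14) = (b^2 + 3*b - 18)/(b^2 + 9*b + 14)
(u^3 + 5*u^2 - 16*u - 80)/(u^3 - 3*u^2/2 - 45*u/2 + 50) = 2*(u + 4)/(2*u - 5)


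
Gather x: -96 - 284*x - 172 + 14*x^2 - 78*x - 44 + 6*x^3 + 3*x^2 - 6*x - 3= 6*x^3 + 17*x^2 - 368*x - 315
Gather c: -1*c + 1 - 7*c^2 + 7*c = -7*c^2 + 6*c + 1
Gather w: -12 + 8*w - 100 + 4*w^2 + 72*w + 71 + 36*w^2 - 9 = 40*w^2 + 80*w - 50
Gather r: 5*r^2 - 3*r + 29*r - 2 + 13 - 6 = 5*r^2 + 26*r + 5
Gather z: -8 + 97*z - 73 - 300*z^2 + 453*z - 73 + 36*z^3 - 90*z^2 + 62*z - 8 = 36*z^3 - 390*z^2 + 612*z - 162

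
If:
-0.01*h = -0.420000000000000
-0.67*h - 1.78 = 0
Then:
No Solution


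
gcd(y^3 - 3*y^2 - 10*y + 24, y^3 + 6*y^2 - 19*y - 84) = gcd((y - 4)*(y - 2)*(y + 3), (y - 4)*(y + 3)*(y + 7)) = y^2 - y - 12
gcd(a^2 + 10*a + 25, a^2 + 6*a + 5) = a + 5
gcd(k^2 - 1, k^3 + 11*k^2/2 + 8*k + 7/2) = k + 1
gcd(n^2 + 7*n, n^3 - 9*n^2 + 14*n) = n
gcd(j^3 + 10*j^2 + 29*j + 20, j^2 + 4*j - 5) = j + 5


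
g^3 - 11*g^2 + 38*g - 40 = (g - 5)*(g - 4)*(g - 2)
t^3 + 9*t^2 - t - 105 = (t - 3)*(t + 5)*(t + 7)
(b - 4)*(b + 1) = b^2 - 3*b - 4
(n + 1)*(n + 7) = n^2 + 8*n + 7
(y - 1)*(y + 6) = y^2 + 5*y - 6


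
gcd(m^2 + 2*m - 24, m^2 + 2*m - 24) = m^2 + 2*m - 24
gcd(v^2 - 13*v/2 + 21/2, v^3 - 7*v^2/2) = v - 7/2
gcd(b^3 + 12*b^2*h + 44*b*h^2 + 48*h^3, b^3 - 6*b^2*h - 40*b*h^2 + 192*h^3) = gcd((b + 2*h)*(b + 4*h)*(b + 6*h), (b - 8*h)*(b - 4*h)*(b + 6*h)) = b + 6*h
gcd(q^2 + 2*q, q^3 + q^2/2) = q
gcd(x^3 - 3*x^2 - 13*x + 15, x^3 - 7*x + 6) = x^2 + 2*x - 3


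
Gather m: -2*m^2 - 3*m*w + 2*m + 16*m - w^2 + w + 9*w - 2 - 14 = -2*m^2 + m*(18 - 3*w) - w^2 + 10*w - 16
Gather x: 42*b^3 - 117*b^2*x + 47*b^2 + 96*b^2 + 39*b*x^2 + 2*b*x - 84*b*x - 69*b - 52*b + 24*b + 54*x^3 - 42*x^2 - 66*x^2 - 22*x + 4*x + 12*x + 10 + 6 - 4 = 42*b^3 + 143*b^2 - 97*b + 54*x^3 + x^2*(39*b - 108) + x*(-117*b^2 - 82*b - 6) + 12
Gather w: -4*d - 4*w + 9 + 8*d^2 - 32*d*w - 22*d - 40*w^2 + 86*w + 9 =8*d^2 - 26*d - 40*w^2 + w*(82 - 32*d) + 18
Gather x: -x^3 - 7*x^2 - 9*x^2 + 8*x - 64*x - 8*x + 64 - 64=-x^3 - 16*x^2 - 64*x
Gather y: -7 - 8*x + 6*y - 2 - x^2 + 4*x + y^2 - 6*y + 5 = -x^2 - 4*x + y^2 - 4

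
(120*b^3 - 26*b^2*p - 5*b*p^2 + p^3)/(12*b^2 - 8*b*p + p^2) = (-20*b^2 + b*p + p^2)/(-2*b + p)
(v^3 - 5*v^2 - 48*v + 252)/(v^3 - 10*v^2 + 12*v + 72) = (v + 7)/(v + 2)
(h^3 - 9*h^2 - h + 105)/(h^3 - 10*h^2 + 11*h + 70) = (h + 3)/(h + 2)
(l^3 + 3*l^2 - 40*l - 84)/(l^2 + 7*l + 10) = (l^2 + l - 42)/(l + 5)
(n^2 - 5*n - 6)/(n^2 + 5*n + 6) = (n^2 - 5*n - 6)/(n^2 + 5*n + 6)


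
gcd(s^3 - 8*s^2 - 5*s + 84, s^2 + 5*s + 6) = s + 3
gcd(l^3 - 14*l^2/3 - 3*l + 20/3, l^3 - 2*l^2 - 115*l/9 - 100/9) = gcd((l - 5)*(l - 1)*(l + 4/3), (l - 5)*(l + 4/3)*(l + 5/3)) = l^2 - 11*l/3 - 20/3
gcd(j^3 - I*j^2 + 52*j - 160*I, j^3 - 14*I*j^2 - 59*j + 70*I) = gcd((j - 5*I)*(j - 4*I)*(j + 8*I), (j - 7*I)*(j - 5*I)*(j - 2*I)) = j - 5*I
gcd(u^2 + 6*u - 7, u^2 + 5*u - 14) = u + 7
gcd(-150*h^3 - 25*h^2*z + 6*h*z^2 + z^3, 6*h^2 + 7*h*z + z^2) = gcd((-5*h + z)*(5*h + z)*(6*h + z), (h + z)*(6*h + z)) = 6*h + z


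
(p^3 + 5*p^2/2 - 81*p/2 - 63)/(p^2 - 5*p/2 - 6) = (p^2 + p - 42)/(p - 4)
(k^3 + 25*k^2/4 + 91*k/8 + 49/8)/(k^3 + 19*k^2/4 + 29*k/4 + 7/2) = (k + 7/2)/(k + 2)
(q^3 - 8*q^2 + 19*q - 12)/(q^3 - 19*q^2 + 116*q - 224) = (q^2 - 4*q + 3)/(q^2 - 15*q + 56)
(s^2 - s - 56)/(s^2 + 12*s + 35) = (s - 8)/(s + 5)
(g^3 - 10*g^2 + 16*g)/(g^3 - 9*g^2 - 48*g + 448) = g*(g - 2)/(g^2 - g - 56)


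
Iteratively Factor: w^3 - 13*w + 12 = (w - 3)*(w^2 + 3*w - 4) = (w - 3)*(w + 4)*(w - 1)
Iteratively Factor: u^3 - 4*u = (u)*(u^2 - 4) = u*(u - 2)*(u + 2)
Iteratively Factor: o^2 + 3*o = (o + 3)*(o)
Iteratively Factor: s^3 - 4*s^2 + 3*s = (s - 3)*(s^2 - s) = s*(s - 3)*(s - 1)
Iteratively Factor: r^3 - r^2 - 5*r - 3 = (r - 3)*(r^2 + 2*r + 1) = (r - 3)*(r + 1)*(r + 1)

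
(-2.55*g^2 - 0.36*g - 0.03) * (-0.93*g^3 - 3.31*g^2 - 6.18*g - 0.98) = 2.3715*g^5 + 8.7753*g^4 + 16.9785*g^3 + 4.8231*g^2 + 0.5382*g + 0.0294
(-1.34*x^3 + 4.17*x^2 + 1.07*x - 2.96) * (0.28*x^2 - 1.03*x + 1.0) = -0.3752*x^5 + 2.5478*x^4 - 5.3355*x^3 + 2.2391*x^2 + 4.1188*x - 2.96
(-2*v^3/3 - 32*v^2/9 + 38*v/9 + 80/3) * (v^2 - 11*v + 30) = -2*v^5/3 + 34*v^4/9 + 70*v^3/3 - 1138*v^2/9 - 500*v/3 + 800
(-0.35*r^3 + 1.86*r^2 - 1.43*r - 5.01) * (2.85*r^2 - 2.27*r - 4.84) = -0.9975*r^5 + 6.0955*r^4 - 6.6037*r^3 - 20.0348*r^2 + 18.2939*r + 24.2484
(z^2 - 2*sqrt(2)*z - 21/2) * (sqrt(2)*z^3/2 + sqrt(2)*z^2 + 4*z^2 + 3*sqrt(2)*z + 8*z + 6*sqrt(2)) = sqrt(2)*z^5/2 + sqrt(2)*z^4 + 2*z^4 - 41*sqrt(2)*z^3/4 + 4*z^3 - 54*z^2 - 41*sqrt(2)*z^2/2 - 108*z - 63*sqrt(2)*z/2 - 63*sqrt(2)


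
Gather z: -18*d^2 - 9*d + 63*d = -18*d^2 + 54*d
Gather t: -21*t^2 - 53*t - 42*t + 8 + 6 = -21*t^2 - 95*t + 14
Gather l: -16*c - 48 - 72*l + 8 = -16*c - 72*l - 40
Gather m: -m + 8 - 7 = 1 - m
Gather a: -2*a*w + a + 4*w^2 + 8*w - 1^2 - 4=a*(1 - 2*w) + 4*w^2 + 8*w - 5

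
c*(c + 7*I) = c^2 + 7*I*c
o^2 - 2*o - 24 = (o - 6)*(o + 4)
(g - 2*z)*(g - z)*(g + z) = g^3 - 2*g^2*z - g*z^2 + 2*z^3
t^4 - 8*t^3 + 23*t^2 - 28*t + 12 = (t - 3)*(t - 2)^2*(t - 1)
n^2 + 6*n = n*(n + 6)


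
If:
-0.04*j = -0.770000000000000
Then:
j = 19.25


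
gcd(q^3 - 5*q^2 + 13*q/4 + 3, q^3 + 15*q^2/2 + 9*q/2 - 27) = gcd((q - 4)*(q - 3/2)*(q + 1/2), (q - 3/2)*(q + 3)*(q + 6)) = q - 3/2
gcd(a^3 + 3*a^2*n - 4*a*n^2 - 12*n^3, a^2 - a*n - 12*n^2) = a + 3*n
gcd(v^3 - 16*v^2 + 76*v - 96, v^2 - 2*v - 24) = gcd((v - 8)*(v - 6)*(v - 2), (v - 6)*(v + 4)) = v - 6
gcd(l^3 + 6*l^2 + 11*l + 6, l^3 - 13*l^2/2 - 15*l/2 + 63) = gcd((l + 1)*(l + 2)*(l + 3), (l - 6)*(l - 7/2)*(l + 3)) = l + 3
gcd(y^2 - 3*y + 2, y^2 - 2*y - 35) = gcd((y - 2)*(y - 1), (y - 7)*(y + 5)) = 1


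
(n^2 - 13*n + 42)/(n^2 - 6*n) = (n - 7)/n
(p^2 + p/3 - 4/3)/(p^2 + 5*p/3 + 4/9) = 3*(p - 1)/(3*p + 1)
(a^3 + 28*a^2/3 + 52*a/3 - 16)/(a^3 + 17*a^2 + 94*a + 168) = (a - 2/3)/(a + 7)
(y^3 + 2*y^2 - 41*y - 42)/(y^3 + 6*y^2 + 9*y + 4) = (y^2 + y - 42)/(y^2 + 5*y + 4)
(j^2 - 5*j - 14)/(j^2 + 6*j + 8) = (j - 7)/(j + 4)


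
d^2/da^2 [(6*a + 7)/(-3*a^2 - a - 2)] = 2*(27*(2*a + 1)*(3*a^2 + a + 2) - (6*a + 1)^2*(6*a + 7))/(3*a^2 + a + 2)^3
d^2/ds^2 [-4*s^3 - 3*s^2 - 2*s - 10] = -24*s - 6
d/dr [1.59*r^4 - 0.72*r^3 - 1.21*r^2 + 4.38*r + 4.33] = 6.36*r^3 - 2.16*r^2 - 2.42*r + 4.38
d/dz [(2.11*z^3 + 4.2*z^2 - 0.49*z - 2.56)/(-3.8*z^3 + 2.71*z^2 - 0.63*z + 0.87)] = (-3.5527136788005e-15*z^5 + 21.6781*z^4 - 6.3826*z^3 - 24.995*z^2 + 21.1832*z - 2.0391)/(14.44*z^6 - 20.596*z^5 + 12.1321*z^4 - 10.0266*z^3 + 5.1123*z^2 - 1.0962*z + 0.7569)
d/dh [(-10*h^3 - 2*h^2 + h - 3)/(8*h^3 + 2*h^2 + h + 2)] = (-4*h^4 - 36*h^3 + 8*h^2 + 4*h + 5)/(64*h^6 + 32*h^5 + 20*h^4 + 36*h^3 + 9*h^2 + 4*h + 4)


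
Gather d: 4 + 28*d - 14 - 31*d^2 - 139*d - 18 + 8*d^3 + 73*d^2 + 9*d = 8*d^3 + 42*d^2 - 102*d - 28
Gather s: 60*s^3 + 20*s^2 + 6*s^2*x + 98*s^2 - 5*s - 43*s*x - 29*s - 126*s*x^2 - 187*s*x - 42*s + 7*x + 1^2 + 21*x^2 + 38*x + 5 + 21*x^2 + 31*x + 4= 60*s^3 + s^2*(6*x + 118) + s*(-126*x^2 - 230*x - 76) + 42*x^2 + 76*x + 10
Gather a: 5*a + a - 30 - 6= 6*a - 36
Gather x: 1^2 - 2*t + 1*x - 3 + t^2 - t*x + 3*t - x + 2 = t^2 - t*x + t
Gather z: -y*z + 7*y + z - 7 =7*y + z*(1 - y) - 7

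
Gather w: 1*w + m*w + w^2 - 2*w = w^2 + w*(m - 1)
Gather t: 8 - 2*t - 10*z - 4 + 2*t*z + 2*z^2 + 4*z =t*(2*z - 2) + 2*z^2 - 6*z + 4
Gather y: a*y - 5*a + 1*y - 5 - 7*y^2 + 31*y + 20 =-5*a - 7*y^2 + y*(a + 32) + 15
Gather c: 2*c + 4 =2*c + 4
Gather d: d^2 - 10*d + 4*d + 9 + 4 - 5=d^2 - 6*d + 8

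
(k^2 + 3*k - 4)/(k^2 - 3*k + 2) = (k + 4)/(k - 2)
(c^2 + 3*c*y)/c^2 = (c + 3*y)/c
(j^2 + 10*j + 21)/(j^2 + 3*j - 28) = (j + 3)/(j - 4)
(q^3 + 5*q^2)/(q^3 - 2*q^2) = (q + 5)/(q - 2)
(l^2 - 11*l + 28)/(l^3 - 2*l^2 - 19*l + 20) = (l^2 - 11*l + 28)/(l^3 - 2*l^2 - 19*l + 20)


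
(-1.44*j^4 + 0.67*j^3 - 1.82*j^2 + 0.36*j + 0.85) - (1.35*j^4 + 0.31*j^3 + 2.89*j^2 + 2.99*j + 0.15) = -2.79*j^4 + 0.36*j^3 - 4.71*j^2 - 2.63*j + 0.7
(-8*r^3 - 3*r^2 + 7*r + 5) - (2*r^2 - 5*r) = -8*r^3 - 5*r^2 + 12*r + 5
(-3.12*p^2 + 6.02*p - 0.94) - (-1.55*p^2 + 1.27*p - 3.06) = -1.57*p^2 + 4.75*p + 2.12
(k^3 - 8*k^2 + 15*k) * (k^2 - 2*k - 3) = k^5 - 10*k^4 + 28*k^3 - 6*k^2 - 45*k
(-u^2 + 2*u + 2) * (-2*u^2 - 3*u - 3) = 2*u^4 - u^3 - 7*u^2 - 12*u - 6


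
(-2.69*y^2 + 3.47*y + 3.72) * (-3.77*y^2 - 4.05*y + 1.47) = 10.1413*y^4 - 2.1874*y^3 - 32.0322*y^2 - 9.9651*y + 5.4684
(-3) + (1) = -2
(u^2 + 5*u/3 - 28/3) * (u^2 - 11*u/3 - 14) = u^4 - 2*u^3 - 265*u^2/9 + 98*u/9 + 392/3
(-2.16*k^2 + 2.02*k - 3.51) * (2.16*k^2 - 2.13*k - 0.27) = -4.6656*k^4 + 8.964*k^3 - 11.301*k^2 + 6.9309*k + 0.9477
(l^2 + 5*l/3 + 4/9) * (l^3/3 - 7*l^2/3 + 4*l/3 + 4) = l^5/3 - 16*l^4/9 - 65*l^3/27 + 140*l^2/27 + 196*l/27 + 16/9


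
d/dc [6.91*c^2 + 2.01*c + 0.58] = 13.82*c + 2.01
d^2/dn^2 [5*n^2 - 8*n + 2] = 10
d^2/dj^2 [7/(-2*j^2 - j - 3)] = 14*(4*j^2 + 2*j - (4*j + 1)^2 + 6)/(2*j^2 + j + 3)^3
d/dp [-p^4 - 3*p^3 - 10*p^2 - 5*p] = -4*p^3 - 9*p^2 - 20*p - 5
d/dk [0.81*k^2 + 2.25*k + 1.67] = 1.62*k + 2.25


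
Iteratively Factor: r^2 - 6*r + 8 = (r - 2)*(r - 4)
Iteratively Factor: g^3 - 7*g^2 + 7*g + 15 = (g - 5)*(g^2 - 2*g - 3) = (g - 5)*(g - 3)*(g + 1)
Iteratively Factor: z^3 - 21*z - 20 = (z + 4)*(z^2 - 4*z - 5) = (z + 1)*(z + 4)*(z - 5)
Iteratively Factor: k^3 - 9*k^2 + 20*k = (k - 4)*(k^2 - 5*k) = (k - 5)*(k - 4)*(k)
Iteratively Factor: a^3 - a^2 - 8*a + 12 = (a - 2)*(a^2 + a - 6) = (a - 2)^2*(a + 3)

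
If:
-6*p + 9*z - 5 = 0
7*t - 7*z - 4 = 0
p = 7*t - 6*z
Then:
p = 41/3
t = 215/21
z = 29/3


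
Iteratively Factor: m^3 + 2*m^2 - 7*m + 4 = (m - 1)*(m^2 + 3*m - 4) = (m - 1)^2*(m + 4)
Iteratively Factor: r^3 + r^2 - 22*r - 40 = (r + 2)*(r^2 - r - 20) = (r + 2)*(r + 4)*(r - 5)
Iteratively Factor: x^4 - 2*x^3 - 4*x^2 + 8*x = (x - 2)*(x^3 - 4*x) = (x - 2)*(x + 2)*(x^2 - 2*x) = (x - 2)^2*(x + 2)*(x)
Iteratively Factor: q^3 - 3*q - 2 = (q - 2)*(q^2 + 2*q + 1) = (q - 2)*(q + 1)*(q + 1)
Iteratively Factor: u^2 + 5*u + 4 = (u + 1)*(u + 4)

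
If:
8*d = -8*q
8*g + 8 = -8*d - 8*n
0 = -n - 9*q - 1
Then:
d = -q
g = 10*q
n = -9*q - 1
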